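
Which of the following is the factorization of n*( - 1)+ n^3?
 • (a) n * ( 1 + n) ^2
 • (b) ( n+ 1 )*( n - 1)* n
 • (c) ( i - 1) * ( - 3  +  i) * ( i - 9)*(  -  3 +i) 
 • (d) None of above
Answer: b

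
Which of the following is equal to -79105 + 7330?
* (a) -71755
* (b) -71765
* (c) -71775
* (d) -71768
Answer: c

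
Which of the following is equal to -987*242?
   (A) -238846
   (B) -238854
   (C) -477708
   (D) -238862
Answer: B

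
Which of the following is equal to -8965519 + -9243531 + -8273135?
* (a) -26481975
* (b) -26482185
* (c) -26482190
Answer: b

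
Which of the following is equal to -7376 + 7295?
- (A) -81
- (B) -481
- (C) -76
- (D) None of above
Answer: A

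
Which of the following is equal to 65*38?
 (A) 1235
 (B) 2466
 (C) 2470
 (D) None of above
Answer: C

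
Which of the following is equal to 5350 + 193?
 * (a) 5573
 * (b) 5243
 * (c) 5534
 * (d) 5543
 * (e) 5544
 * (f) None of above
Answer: d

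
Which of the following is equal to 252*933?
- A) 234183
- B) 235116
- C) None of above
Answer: B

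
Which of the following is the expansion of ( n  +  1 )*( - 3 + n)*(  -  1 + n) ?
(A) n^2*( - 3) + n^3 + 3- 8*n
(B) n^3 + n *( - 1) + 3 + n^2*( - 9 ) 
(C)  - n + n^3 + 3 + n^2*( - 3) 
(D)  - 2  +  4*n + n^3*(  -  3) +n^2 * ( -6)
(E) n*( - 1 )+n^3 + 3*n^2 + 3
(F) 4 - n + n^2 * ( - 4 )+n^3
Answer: C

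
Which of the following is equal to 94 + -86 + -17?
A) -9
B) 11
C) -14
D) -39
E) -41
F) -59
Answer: A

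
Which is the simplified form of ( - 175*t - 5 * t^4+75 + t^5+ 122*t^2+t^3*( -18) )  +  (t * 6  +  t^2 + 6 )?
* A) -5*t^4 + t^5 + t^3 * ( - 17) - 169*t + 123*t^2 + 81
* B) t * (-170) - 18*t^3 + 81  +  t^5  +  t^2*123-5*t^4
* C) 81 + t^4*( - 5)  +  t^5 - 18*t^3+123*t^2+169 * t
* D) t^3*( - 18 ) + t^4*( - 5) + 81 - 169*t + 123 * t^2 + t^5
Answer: D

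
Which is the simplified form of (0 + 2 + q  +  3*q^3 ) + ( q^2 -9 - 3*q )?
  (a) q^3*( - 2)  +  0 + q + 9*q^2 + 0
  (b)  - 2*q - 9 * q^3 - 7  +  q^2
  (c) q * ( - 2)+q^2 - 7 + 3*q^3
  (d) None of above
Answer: c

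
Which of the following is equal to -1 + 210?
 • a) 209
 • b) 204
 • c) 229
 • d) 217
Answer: a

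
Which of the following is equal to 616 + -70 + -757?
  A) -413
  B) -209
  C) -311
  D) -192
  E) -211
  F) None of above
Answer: E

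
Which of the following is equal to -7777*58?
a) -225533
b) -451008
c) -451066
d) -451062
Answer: c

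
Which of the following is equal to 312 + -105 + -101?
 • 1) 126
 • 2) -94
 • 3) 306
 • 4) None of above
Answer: 4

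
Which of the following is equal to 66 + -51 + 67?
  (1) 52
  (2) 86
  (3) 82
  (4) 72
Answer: 3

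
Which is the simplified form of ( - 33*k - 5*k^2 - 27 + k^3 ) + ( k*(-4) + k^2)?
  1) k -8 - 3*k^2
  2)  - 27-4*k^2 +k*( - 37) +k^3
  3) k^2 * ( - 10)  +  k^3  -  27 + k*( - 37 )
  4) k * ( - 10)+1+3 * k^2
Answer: 2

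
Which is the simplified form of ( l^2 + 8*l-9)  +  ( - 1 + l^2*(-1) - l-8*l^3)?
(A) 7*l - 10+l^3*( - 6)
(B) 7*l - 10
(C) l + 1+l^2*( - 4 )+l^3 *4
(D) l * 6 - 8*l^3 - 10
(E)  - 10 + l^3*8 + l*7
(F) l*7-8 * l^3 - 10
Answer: F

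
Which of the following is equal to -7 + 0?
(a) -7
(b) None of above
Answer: a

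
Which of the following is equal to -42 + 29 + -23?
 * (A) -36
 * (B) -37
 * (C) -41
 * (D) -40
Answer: A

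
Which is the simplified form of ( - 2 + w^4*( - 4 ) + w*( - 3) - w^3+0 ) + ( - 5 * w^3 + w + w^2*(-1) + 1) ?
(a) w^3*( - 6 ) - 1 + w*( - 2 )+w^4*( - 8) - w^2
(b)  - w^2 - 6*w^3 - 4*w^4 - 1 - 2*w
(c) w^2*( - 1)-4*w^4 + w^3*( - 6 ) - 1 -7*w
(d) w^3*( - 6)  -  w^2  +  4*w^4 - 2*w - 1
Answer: b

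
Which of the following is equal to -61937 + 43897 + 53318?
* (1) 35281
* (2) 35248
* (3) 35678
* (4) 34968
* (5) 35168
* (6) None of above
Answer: 6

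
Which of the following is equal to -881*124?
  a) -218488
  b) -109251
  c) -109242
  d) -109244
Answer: d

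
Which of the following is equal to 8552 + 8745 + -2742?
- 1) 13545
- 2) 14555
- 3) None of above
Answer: 2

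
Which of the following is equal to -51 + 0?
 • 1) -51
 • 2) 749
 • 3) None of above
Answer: 1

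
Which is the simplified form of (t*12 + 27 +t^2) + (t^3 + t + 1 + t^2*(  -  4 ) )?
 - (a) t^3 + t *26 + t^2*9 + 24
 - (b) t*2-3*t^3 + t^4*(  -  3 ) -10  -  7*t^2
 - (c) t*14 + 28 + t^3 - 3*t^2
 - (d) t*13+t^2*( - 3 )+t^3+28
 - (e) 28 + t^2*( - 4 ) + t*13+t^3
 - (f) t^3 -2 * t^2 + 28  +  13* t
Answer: d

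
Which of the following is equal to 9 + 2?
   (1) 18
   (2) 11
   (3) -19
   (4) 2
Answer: 2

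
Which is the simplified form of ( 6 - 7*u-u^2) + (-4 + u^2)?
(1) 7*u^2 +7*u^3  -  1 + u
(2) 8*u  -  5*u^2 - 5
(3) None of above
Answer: 3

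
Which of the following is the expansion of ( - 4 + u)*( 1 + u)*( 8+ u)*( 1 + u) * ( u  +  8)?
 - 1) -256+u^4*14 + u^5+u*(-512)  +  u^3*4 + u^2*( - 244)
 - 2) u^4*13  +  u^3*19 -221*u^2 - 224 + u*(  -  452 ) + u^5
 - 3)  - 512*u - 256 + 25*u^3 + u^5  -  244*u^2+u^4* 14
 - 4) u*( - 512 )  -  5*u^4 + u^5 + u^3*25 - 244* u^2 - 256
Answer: 3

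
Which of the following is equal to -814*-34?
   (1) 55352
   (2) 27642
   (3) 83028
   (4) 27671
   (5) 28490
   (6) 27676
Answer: 6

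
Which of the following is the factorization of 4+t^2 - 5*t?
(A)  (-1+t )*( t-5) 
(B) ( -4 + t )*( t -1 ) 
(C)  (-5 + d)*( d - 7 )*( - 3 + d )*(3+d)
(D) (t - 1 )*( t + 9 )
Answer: B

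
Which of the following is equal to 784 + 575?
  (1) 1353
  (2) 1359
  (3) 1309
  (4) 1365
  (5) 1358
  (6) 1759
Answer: 2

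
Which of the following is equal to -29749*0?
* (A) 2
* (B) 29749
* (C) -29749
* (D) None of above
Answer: D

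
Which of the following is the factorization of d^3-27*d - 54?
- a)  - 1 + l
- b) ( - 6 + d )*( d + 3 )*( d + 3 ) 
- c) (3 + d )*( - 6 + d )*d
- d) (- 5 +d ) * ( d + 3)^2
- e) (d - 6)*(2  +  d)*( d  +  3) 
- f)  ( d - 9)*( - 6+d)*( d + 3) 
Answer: b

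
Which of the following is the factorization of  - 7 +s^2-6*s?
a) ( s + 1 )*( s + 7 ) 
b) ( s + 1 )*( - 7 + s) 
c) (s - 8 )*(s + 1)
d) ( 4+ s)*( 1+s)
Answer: b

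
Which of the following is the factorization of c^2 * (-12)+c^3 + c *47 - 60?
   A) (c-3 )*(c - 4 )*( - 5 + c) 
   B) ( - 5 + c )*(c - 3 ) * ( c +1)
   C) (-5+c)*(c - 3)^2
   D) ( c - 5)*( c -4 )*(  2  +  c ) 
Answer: A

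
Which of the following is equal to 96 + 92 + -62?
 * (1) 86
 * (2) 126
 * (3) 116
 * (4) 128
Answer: 2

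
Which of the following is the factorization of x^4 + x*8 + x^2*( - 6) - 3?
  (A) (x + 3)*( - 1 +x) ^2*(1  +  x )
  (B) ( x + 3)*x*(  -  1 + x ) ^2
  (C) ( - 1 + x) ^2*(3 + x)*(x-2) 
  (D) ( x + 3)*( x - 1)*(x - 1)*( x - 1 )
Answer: D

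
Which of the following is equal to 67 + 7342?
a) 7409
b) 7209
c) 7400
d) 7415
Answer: a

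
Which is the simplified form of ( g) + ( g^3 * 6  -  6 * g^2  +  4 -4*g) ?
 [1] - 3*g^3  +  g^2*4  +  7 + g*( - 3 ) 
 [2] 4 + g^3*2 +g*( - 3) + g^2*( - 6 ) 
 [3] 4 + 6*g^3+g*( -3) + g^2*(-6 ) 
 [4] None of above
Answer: 3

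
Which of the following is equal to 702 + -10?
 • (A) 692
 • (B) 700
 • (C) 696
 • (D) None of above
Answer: A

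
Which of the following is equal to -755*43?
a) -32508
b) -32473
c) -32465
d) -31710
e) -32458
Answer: c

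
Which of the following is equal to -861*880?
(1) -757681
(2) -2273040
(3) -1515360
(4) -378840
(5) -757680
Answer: 5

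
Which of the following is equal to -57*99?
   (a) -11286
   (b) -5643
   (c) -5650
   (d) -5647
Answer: b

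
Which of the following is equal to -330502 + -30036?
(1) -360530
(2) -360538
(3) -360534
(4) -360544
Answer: 2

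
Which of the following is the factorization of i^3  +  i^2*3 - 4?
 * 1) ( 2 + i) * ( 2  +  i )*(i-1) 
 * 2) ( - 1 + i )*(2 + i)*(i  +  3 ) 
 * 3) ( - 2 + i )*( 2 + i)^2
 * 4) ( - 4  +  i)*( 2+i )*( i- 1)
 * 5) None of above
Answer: 1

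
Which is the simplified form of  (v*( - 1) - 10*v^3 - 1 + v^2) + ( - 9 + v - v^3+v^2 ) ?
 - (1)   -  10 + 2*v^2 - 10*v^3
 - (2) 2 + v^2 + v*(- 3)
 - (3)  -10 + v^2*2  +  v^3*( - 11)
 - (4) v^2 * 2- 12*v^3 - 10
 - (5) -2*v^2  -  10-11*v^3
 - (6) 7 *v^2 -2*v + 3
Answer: 3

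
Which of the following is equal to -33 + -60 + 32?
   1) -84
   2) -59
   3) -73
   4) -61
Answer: 4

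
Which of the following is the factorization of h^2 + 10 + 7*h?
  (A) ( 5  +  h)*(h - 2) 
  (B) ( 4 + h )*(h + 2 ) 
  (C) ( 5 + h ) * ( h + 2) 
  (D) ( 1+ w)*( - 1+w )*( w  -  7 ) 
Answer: C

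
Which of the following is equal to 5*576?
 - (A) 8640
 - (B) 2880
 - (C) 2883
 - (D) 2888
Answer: B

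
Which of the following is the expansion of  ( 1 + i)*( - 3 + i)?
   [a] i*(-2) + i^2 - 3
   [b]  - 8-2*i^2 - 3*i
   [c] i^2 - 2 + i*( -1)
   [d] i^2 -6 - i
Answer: a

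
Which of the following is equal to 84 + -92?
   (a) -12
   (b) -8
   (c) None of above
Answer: b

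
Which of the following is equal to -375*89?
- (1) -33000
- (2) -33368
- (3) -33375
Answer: 3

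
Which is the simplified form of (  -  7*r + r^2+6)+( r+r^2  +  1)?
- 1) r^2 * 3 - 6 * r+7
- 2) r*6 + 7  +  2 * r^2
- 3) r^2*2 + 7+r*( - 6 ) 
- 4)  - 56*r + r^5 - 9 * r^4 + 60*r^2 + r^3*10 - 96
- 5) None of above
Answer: 3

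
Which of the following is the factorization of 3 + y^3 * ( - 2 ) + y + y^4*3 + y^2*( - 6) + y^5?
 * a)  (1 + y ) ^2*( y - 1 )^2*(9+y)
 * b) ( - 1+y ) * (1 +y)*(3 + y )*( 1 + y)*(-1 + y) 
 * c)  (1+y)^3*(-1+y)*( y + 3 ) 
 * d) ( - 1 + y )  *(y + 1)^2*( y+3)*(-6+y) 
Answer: b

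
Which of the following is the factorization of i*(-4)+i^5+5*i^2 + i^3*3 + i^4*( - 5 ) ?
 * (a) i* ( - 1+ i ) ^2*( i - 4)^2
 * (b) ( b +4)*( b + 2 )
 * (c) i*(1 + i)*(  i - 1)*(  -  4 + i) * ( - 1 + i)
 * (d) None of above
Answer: c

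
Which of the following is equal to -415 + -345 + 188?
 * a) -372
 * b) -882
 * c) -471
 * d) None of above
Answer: d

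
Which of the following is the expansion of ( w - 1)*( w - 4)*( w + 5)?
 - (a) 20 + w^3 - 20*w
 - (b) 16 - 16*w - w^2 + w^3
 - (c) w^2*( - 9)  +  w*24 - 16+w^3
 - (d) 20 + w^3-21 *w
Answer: d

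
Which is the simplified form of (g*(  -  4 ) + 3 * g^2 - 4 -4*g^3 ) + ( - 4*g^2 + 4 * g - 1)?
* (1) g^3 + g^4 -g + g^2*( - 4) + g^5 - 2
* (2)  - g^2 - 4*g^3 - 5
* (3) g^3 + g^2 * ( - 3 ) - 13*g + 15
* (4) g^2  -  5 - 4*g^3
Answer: 2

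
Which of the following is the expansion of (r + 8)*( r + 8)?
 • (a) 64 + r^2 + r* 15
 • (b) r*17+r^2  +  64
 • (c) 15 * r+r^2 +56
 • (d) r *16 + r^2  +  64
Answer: d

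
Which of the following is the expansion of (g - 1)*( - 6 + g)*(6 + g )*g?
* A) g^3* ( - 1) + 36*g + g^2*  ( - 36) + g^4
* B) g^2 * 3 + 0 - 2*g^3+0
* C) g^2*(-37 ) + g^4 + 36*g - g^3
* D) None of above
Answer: A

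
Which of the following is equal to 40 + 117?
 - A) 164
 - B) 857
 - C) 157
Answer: C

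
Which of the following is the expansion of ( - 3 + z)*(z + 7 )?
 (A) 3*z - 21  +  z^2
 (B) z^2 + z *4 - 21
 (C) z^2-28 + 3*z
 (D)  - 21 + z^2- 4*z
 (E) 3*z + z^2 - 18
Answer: B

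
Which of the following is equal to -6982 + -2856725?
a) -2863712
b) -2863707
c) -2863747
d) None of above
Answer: b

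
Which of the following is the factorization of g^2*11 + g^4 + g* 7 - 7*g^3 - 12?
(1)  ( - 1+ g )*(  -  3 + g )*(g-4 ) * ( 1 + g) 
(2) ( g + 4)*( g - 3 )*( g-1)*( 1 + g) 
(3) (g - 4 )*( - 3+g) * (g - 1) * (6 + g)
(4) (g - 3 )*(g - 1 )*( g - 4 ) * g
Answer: 1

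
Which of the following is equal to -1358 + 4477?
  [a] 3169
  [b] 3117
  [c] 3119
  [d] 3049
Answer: c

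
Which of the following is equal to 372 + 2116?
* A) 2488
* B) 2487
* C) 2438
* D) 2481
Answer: A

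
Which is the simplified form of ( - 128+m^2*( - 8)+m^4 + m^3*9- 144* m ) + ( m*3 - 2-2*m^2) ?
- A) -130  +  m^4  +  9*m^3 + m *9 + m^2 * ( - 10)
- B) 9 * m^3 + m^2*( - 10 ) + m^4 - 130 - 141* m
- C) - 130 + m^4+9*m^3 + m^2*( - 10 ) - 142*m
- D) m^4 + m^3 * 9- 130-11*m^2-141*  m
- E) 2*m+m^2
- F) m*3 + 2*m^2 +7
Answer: B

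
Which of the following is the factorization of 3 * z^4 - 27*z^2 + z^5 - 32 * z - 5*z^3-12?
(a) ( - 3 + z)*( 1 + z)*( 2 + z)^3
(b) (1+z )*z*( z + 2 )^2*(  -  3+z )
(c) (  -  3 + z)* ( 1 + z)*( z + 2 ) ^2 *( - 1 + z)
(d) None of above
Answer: d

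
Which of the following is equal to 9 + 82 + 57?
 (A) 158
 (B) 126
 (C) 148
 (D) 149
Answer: C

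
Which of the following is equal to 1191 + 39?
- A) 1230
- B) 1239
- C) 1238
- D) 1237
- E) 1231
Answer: A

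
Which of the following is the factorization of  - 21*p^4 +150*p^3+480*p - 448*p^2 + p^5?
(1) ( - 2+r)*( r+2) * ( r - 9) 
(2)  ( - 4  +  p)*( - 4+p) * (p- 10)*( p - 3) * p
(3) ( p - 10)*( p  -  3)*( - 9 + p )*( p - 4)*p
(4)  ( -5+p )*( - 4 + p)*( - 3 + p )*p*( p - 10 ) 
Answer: 2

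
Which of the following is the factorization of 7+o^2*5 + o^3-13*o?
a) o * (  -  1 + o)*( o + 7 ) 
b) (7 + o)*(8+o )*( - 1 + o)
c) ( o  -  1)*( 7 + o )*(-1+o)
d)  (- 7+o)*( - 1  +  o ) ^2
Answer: c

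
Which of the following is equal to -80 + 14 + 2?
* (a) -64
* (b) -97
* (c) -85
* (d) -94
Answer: a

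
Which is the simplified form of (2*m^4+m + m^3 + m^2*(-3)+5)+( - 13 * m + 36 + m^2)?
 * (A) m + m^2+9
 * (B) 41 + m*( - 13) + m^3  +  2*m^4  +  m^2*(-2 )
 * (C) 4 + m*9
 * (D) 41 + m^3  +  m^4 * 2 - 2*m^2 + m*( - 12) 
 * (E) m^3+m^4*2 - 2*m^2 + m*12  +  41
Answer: D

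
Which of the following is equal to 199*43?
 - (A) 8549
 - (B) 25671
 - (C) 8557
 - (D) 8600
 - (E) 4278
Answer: C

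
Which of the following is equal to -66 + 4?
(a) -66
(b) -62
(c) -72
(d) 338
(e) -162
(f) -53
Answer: b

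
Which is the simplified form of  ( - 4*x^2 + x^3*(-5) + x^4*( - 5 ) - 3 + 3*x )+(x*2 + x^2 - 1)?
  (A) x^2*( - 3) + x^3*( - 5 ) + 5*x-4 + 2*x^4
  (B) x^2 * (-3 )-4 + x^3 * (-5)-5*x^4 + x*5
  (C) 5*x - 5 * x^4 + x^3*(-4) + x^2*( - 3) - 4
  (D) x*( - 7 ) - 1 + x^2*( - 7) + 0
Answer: B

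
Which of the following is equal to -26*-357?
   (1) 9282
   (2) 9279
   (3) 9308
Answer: 1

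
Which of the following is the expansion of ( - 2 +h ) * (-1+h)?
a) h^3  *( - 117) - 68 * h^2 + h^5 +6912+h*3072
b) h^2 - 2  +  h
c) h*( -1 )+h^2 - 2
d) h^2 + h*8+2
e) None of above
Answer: e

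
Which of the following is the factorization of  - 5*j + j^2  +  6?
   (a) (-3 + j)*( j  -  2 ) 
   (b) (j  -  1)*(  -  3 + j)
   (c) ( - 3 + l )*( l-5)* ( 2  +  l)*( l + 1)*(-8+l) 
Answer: a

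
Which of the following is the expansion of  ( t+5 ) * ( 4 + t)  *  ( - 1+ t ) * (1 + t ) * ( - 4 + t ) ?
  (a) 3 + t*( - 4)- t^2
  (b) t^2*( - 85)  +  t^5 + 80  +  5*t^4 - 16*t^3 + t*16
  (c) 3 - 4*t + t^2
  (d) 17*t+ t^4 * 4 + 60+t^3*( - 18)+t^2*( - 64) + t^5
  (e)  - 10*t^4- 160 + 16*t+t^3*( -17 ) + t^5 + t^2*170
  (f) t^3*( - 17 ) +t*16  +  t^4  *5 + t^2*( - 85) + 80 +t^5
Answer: f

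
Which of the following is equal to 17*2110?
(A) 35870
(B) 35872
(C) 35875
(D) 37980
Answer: A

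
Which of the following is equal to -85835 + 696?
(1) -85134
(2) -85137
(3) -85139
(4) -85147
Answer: 3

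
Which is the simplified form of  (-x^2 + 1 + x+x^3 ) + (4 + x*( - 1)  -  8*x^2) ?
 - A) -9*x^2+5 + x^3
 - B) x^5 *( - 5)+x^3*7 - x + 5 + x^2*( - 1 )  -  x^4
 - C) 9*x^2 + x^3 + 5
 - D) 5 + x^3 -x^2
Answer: A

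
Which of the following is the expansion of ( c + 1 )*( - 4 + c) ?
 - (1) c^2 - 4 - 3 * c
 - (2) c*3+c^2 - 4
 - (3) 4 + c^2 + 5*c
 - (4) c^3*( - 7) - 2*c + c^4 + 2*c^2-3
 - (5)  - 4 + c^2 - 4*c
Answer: 1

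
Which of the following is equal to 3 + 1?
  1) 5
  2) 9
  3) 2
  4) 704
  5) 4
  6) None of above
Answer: 5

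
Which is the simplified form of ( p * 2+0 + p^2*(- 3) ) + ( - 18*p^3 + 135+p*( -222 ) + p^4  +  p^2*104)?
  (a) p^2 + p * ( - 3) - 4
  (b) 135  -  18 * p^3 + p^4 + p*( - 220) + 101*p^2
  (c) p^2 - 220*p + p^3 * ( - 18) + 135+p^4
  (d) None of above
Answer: b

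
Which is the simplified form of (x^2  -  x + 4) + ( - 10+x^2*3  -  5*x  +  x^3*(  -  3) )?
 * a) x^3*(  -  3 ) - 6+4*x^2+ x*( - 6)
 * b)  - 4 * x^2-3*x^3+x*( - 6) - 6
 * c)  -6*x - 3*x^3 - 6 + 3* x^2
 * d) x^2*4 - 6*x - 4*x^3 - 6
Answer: a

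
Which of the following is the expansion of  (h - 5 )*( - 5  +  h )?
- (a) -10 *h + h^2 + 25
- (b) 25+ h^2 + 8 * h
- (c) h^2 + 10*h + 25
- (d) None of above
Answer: a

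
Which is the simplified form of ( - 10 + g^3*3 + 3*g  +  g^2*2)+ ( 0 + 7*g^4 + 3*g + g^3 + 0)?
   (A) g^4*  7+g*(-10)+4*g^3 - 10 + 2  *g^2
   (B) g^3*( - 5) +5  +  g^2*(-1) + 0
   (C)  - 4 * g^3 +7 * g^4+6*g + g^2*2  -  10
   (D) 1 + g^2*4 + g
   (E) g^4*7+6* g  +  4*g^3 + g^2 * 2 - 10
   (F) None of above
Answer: E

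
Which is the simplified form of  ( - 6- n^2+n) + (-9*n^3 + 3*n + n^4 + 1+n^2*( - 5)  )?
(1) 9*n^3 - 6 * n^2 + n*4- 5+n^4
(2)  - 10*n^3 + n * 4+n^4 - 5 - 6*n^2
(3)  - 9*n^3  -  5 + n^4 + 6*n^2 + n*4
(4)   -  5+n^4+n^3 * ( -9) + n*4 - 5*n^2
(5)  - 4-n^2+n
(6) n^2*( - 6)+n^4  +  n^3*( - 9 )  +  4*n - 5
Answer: 6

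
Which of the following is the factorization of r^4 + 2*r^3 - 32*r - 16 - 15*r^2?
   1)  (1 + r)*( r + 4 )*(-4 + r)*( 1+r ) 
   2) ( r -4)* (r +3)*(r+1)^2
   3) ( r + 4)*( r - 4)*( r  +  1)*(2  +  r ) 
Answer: 1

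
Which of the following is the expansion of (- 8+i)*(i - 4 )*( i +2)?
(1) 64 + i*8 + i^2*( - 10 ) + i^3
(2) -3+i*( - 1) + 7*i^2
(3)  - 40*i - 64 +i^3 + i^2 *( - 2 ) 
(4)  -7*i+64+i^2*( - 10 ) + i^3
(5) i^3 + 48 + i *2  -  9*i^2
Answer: 1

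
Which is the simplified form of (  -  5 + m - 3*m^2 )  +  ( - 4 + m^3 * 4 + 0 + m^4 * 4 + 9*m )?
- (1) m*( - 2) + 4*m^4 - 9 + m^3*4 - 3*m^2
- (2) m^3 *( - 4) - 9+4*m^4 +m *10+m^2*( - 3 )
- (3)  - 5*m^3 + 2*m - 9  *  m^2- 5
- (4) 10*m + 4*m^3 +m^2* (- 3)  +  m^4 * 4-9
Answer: 4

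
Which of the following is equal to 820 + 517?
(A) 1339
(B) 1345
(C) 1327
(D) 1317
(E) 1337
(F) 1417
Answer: E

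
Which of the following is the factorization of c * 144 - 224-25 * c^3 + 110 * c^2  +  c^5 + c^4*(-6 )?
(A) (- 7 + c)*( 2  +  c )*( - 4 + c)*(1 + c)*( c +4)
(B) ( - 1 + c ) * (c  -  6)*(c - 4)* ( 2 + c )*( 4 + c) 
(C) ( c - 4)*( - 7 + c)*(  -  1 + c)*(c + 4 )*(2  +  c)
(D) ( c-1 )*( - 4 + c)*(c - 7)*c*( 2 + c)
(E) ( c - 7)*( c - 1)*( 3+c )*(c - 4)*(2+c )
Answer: C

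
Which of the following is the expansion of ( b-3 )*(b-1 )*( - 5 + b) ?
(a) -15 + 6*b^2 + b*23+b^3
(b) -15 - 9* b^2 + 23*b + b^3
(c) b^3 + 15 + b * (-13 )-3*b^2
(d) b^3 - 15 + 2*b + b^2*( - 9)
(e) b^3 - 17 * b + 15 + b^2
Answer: b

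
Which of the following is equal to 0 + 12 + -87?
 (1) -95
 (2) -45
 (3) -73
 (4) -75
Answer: 4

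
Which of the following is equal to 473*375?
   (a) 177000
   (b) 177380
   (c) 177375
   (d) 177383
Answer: c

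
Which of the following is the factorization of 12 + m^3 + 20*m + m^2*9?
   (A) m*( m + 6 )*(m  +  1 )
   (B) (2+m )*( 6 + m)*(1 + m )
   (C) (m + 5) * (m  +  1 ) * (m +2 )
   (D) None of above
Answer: B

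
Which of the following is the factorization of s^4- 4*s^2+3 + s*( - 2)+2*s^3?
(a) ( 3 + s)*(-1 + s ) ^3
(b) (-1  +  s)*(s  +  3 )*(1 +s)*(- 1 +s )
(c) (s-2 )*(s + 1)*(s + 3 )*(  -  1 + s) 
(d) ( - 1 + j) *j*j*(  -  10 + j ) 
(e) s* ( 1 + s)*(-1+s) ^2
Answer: b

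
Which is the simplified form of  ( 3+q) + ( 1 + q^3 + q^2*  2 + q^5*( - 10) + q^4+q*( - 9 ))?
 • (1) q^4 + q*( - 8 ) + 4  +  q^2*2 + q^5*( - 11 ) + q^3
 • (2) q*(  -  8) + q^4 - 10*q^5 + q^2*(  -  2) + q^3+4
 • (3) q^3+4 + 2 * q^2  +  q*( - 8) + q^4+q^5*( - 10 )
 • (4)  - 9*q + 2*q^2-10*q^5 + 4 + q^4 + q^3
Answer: 3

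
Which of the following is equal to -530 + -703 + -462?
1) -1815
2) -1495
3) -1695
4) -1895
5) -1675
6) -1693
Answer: 3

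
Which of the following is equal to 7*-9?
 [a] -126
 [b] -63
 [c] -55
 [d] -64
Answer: b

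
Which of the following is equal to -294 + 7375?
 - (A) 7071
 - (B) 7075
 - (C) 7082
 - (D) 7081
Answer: D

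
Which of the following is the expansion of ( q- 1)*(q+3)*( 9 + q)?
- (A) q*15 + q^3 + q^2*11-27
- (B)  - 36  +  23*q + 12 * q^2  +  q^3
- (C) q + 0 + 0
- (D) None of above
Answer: A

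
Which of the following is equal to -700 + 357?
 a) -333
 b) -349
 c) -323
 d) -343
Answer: d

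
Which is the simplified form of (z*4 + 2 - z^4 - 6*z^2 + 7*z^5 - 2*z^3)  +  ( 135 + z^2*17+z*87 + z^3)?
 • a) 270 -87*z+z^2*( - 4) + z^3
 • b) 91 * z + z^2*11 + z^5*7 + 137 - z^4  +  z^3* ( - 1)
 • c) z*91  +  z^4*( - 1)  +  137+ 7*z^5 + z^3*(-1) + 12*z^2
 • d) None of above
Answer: b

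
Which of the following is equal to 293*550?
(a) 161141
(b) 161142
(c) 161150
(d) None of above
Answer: c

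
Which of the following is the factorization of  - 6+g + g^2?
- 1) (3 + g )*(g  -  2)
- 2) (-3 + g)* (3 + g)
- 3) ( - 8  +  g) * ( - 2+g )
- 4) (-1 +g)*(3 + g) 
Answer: 1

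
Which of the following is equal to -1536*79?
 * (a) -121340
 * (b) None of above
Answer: b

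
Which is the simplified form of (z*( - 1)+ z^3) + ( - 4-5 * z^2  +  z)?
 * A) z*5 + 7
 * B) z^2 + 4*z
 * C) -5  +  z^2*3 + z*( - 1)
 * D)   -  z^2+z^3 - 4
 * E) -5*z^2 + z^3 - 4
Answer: E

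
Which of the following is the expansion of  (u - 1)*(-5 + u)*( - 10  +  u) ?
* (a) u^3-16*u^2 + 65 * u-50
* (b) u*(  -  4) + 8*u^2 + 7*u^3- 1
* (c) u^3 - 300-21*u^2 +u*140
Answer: a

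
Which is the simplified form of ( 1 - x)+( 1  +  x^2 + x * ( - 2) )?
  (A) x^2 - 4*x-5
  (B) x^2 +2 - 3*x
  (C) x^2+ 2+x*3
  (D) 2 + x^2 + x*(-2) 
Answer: B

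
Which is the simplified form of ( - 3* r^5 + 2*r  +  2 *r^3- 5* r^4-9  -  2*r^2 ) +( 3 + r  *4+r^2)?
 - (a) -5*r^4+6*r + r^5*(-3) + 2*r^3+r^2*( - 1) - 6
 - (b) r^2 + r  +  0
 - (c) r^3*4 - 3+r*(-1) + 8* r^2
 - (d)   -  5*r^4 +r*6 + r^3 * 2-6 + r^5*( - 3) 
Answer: a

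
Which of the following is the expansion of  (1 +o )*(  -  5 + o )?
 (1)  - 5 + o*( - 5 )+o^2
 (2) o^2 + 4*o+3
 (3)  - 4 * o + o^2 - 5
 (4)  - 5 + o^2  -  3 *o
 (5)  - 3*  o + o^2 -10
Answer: 3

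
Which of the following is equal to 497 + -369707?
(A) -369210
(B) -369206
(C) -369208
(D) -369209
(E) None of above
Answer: A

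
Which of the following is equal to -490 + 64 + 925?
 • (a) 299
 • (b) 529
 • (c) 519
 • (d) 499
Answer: d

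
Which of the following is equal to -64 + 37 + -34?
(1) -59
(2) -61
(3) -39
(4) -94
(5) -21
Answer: 2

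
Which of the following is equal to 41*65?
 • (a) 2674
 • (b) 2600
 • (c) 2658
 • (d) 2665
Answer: d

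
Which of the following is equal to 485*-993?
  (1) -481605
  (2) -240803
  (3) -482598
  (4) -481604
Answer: 1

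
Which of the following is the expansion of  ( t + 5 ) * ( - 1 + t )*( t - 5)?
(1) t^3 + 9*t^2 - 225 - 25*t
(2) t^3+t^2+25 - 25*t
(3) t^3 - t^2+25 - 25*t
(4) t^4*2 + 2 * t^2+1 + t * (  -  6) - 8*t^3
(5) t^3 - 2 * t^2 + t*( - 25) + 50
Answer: 3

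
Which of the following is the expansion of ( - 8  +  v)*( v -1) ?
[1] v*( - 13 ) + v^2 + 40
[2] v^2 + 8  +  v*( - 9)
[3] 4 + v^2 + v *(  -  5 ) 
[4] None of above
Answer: 2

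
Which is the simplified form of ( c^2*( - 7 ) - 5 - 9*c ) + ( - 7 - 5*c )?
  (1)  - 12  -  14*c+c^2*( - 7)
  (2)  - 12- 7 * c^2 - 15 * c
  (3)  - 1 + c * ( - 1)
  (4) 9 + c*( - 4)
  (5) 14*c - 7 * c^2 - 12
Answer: 1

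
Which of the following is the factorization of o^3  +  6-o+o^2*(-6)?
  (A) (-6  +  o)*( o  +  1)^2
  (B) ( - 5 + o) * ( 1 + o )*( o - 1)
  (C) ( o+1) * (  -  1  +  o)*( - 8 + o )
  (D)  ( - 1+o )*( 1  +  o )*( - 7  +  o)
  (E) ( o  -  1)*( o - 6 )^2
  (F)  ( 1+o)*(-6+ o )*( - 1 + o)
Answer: F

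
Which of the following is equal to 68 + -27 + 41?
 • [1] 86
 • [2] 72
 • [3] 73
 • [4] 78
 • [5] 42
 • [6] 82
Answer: 6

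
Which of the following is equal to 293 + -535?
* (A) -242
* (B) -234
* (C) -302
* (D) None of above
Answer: A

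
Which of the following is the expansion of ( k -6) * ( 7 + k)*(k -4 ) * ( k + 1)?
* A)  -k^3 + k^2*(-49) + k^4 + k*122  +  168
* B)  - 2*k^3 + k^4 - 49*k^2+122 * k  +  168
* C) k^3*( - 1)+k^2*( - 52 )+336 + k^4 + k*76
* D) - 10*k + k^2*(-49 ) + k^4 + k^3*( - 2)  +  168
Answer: B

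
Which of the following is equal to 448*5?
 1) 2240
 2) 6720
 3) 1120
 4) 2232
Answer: 1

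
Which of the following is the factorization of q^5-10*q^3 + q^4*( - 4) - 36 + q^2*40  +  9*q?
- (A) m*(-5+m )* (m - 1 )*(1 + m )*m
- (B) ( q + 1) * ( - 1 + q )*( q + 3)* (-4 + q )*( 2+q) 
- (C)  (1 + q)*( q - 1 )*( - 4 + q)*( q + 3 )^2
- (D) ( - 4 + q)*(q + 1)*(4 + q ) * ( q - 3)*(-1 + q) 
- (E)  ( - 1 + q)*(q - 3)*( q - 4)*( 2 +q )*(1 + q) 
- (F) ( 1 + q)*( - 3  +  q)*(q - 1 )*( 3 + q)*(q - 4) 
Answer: F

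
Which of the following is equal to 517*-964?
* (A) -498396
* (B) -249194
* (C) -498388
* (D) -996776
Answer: C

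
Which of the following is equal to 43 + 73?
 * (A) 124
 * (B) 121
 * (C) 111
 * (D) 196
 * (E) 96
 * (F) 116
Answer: F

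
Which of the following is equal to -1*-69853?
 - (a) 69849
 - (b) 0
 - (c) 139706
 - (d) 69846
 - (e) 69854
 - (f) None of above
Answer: f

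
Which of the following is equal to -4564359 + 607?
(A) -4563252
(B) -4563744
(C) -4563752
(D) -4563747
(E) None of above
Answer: C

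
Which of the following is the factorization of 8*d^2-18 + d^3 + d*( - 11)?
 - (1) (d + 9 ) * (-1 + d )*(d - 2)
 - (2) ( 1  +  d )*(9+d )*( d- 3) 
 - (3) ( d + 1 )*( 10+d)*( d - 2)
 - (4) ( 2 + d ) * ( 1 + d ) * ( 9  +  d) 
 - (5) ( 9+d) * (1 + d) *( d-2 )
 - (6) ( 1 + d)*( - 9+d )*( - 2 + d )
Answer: 5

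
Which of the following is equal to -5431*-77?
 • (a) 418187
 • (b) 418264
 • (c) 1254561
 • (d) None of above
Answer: a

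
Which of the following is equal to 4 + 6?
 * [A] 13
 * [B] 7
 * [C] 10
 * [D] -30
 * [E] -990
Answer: C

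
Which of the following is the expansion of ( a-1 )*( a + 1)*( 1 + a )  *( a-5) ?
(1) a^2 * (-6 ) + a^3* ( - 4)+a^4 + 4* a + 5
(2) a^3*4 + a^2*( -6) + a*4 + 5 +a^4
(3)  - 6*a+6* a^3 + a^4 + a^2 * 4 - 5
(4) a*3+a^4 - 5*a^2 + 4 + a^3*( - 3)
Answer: 1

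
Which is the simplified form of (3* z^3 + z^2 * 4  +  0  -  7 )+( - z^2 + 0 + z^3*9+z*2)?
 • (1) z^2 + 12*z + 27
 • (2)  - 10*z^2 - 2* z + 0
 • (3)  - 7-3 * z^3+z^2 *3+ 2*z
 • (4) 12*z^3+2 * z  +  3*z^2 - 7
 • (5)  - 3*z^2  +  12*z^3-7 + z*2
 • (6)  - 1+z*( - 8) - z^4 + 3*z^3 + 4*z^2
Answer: 4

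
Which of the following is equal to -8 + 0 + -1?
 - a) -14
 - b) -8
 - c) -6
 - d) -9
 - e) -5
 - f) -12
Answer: d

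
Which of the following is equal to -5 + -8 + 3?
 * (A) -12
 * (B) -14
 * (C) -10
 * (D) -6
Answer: C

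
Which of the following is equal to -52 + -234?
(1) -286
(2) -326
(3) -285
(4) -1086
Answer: 1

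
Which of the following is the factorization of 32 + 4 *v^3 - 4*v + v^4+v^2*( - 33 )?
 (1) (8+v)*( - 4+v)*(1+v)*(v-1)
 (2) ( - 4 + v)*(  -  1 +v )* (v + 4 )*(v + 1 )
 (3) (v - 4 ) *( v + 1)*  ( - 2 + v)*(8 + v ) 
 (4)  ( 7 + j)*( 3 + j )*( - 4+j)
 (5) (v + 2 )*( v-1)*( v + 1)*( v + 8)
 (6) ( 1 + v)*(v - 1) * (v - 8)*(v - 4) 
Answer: 1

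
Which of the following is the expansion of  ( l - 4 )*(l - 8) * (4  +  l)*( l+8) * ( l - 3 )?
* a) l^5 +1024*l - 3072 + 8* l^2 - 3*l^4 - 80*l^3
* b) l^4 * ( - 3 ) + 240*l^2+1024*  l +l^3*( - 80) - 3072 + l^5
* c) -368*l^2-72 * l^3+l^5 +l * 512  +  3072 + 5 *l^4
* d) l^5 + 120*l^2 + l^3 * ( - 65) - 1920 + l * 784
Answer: b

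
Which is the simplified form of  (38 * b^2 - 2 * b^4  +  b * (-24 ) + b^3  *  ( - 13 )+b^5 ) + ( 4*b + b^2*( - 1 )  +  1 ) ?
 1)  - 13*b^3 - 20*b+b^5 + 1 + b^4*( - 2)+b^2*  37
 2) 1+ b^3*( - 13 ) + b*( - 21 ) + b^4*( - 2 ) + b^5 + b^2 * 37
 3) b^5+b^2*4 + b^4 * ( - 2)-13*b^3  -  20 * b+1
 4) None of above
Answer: 1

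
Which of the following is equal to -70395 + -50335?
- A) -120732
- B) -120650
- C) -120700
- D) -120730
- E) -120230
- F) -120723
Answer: D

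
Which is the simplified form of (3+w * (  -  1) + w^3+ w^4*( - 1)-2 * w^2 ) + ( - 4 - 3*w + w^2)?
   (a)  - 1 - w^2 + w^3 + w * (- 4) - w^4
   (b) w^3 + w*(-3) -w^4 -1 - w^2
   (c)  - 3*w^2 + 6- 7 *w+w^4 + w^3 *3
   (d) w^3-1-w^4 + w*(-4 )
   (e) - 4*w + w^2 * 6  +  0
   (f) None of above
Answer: a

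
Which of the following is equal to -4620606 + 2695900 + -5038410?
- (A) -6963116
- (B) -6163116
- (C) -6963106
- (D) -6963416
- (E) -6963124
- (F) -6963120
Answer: A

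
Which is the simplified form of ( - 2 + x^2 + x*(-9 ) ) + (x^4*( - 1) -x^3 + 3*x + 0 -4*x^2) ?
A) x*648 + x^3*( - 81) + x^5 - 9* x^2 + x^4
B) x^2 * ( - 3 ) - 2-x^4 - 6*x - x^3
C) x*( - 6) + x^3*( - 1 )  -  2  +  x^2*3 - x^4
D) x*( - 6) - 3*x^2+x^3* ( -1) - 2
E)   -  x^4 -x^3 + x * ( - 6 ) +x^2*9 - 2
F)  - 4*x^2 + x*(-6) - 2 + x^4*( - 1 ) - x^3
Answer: B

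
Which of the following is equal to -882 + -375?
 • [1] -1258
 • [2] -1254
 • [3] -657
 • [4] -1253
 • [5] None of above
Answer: 5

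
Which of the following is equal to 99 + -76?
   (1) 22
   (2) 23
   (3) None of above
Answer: 2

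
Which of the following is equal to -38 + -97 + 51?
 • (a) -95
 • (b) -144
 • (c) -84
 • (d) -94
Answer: c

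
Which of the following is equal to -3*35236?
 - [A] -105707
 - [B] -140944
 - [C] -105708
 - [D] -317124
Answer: C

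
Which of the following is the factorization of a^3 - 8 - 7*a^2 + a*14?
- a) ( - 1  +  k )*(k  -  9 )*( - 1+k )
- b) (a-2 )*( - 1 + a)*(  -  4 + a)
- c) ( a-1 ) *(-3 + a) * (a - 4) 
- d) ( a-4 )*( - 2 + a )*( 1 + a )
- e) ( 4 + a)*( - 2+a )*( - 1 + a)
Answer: b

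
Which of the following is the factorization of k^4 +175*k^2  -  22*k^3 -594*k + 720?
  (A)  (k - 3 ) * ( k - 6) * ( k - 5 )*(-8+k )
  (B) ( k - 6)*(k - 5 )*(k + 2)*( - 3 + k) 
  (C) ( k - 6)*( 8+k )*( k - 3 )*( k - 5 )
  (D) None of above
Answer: A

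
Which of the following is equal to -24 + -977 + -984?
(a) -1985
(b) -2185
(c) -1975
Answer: a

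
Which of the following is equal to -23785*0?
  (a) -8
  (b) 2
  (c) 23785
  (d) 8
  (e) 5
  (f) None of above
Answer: f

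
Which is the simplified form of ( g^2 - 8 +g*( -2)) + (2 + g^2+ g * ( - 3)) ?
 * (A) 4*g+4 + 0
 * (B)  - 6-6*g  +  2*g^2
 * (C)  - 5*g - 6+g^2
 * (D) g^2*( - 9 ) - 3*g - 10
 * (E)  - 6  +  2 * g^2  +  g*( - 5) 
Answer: E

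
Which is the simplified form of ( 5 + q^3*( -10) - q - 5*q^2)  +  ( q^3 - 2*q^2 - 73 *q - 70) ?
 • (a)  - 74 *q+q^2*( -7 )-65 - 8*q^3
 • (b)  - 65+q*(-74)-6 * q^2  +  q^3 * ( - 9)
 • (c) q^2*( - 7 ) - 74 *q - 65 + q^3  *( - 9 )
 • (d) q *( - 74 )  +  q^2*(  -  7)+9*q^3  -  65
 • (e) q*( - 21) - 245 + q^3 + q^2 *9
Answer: c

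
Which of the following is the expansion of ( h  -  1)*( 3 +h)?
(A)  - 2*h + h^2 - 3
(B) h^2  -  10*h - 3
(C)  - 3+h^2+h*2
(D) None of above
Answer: C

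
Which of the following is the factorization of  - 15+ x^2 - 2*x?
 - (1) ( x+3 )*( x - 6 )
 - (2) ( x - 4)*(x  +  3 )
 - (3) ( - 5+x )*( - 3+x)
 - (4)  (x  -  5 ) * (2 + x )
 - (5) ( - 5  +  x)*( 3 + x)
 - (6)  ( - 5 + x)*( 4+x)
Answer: 5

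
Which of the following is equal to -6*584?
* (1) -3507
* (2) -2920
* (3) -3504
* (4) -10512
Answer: 3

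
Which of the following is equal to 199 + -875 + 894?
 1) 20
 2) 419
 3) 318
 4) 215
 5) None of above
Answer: 5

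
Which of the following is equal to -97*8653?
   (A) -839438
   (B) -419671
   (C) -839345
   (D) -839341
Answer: D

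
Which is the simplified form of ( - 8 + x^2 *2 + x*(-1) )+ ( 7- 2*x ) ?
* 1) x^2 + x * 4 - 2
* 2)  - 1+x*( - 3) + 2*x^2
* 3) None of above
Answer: 2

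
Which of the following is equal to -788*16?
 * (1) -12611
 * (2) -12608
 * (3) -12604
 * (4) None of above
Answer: 2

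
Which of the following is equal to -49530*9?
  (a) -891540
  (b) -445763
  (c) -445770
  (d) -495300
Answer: c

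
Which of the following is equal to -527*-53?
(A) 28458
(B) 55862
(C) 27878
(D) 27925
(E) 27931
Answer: E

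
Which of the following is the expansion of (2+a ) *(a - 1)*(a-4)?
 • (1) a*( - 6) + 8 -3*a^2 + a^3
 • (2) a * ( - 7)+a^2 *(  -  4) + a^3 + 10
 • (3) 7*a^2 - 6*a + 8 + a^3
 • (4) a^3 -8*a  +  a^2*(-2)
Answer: 1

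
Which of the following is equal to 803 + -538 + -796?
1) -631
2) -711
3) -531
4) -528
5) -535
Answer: 3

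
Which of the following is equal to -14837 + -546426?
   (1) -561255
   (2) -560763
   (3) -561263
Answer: 3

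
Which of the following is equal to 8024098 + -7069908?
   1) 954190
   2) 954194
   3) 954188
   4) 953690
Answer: 1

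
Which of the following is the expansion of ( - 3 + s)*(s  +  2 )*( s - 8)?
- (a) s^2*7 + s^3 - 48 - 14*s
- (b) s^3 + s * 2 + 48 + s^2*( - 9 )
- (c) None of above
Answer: b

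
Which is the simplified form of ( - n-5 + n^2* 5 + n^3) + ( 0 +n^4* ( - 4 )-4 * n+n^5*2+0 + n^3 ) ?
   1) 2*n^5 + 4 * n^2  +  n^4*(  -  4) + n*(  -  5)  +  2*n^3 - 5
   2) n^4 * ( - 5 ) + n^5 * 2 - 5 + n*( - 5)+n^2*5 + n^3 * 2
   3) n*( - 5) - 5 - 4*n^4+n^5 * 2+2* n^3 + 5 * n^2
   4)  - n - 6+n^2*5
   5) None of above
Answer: 3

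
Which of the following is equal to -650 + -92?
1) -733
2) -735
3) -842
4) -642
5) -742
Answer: 5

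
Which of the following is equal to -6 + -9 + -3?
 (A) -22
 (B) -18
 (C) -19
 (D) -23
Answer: B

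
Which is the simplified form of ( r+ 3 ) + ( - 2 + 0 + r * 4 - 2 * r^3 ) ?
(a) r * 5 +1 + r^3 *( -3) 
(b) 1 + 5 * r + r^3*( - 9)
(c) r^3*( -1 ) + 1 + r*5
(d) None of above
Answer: d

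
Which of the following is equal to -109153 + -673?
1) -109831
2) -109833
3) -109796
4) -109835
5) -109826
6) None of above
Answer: 5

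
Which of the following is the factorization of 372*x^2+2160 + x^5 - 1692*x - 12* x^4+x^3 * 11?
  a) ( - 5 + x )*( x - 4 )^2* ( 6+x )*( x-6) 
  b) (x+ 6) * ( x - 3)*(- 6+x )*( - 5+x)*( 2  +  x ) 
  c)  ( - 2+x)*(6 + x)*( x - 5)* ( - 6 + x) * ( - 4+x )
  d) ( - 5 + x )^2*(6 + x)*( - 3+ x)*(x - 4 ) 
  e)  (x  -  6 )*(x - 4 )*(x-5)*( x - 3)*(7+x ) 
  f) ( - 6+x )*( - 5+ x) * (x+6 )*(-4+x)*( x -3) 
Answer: f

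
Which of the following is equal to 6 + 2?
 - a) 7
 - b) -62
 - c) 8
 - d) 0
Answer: c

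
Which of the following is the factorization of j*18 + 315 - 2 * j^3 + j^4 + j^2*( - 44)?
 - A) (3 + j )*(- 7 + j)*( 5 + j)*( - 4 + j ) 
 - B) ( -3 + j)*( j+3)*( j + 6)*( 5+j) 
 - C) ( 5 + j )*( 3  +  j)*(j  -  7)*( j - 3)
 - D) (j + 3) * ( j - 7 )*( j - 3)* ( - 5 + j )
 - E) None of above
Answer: C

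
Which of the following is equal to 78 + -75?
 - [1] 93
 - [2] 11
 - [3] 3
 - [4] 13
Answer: 3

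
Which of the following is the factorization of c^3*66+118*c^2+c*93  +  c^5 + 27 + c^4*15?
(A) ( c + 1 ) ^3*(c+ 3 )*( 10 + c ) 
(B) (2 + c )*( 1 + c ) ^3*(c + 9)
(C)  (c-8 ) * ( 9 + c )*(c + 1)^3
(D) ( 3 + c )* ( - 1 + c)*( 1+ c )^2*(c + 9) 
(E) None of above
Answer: E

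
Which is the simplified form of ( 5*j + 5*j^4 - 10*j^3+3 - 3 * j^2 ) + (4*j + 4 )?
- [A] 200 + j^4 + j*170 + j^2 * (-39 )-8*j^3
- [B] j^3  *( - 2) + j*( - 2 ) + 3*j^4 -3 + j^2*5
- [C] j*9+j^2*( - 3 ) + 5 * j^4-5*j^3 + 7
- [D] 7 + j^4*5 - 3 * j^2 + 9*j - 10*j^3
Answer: D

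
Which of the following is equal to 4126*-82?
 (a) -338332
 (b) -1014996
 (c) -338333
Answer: a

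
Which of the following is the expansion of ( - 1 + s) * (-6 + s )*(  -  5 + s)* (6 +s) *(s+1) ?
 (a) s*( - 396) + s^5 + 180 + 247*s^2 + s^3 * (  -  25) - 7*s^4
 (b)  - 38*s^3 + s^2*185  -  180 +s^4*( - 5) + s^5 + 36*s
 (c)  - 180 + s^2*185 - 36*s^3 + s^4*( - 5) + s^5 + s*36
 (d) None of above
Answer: d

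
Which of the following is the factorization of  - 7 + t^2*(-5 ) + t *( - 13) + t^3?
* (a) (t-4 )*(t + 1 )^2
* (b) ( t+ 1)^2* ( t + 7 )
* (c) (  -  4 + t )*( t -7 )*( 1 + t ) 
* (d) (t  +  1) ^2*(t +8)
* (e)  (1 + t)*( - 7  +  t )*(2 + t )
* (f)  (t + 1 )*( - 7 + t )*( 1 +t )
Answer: f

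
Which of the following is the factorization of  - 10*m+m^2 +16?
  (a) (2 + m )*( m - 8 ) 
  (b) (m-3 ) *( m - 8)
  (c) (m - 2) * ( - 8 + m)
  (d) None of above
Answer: c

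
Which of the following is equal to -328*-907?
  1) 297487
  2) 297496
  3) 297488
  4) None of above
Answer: 2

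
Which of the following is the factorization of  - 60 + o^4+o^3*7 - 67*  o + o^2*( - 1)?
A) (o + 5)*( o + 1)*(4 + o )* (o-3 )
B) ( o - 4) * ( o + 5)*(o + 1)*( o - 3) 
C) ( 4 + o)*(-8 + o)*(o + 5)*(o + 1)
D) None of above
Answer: A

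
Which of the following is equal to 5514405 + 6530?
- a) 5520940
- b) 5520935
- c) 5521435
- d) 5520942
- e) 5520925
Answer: b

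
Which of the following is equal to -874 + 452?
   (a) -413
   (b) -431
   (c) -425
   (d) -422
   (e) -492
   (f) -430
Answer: d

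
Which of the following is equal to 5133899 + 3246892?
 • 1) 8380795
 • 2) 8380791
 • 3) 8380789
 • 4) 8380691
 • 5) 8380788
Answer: 2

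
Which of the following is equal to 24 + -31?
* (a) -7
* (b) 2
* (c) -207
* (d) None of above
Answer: a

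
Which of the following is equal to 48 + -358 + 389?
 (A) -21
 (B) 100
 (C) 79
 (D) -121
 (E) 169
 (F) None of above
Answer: C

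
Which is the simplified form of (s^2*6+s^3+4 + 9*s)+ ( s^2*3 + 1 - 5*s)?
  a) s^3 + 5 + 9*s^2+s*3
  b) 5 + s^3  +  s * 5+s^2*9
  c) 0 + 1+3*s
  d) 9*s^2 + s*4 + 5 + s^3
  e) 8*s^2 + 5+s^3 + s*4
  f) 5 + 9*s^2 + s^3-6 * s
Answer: d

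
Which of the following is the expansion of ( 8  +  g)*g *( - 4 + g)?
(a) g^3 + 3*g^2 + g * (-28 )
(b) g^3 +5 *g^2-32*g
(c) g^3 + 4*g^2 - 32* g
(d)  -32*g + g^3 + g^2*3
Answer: c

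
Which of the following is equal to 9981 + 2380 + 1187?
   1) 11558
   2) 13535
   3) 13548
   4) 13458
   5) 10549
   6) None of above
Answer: 3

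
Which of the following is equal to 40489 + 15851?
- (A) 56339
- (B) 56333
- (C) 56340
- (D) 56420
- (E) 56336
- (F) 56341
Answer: C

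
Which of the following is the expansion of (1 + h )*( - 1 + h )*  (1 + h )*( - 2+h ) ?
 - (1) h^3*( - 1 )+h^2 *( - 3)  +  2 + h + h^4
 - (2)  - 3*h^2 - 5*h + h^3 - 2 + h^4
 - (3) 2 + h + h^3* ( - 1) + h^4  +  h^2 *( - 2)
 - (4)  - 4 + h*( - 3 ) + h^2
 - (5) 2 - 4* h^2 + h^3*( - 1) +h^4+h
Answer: 1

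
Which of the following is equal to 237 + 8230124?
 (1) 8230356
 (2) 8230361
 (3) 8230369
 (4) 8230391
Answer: 2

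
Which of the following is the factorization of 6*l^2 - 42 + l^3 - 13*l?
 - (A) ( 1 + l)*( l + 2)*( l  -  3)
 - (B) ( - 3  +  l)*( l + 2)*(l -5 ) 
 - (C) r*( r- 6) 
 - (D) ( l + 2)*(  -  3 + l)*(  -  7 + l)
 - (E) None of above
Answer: E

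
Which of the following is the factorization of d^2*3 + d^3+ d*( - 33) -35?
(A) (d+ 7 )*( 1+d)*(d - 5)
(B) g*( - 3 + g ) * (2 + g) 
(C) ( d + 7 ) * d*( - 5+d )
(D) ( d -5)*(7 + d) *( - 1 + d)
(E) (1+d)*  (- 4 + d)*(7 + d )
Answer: A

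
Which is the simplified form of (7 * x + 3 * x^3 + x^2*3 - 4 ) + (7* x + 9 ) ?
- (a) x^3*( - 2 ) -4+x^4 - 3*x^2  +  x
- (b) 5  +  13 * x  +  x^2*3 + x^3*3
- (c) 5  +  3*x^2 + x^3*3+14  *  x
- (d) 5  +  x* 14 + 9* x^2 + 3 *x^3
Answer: c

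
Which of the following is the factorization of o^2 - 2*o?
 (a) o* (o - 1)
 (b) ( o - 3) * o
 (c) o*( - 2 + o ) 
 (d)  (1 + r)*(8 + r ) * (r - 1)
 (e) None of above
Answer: c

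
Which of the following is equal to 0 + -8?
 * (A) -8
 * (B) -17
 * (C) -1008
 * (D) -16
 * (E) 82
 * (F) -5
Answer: A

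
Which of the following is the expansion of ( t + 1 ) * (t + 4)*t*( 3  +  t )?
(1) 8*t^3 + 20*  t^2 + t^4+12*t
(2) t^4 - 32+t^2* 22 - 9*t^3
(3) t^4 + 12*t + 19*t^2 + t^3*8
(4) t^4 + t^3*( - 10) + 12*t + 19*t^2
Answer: 3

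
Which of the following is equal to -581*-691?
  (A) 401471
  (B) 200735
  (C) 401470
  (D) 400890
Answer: A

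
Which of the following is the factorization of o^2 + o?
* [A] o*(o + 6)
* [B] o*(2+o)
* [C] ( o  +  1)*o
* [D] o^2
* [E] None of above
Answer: C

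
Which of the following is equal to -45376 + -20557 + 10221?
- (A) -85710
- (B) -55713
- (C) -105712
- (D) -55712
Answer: D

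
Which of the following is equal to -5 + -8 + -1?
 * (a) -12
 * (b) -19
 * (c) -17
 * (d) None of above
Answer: d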